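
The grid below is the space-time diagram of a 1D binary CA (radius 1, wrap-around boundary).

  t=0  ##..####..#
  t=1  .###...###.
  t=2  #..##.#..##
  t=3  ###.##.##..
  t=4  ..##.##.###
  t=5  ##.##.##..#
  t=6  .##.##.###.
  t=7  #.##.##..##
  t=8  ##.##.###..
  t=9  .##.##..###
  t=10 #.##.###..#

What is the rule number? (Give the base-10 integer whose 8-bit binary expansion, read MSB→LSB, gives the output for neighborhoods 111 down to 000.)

114

  nb ###: next=.  (t=0,i=0, bit7=0)
  nb ##.: next=#  (t=0,i=1, bit6=1)
  nb #.#: next=#  (t=2,i=5, bit5=1)
  nb #..: next=#  (t=0,i=2, bit4=1)
  nb .##: next=.  (t=0,i=4, bit3=0)
  nb .#.: next=.  (t=2,i=6, bit2=0)
  nb ..#: next=#  (t=0,i=3, bit1=1)
  nb ...: next=.  (t=1,i=5, bit0=0)
  bits 01110010 = 114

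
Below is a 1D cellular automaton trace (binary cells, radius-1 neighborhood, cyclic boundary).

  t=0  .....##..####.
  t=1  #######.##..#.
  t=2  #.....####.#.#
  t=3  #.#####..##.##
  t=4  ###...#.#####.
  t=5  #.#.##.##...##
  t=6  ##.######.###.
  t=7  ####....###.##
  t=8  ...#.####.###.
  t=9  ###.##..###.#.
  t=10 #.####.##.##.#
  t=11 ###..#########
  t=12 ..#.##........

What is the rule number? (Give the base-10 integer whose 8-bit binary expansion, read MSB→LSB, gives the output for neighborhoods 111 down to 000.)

  ###|.  b7=0 t=0,i=10
  ##.|#  b6=1 t=0,i=6
  #.#|#  b5=1 t=1,i=7
  #..|.  b4=0 t=0,i=7
  .##|#  b3=1 t=0,i=5
  .#.|.  b2=0 t=1,i=12
  ..#|#  b1=1 t=0,i=4
  ...|#  b0=1 t=0,i=0
  bits 01101011 = 107

107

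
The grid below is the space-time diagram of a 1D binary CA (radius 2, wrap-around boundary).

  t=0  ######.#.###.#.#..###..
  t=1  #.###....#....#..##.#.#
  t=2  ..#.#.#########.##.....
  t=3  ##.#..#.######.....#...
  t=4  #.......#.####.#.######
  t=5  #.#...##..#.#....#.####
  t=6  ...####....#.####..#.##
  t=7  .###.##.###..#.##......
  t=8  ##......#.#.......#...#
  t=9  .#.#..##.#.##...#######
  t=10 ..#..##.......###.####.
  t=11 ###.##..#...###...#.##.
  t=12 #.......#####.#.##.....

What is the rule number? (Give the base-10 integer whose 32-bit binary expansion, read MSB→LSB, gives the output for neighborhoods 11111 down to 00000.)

3498771934

  nb #####: next=#  (t=0,i=2, bit31=1)
  nb ####.: next=#  (t=0,i=4, bit30=1)
  nb ###.#: next=.  (t=0,i=5, bit29=0)
  nb ###..: next=#  (t=0,i=20, bit28=1)
  nb ##.##: next=.  (t=1,i=1, bit27=0)
  nb ##.#.: next=.  (t=0,i=6, bit26=0)
  nb ##..#: next=.  (t=0,i=21, bit25=0)
  nb ##...: next=.  (t=1,i=5, bit24=0)
  nb #.###: next=#  (t=0,i=9, bit23=1)
  nb #.##.: next=.  (t=1,i=22, bit22=0)
  nb #.#.#: next=.  (t=0,i=7, bit21=0)
  nb #.#..: next=.  (t=0,i=15, bit20=0)
  nb #..##: next=#  (t=0,i=17, bit19=1)
  nb #..#.: next=.  (t=3,i=5, bit18=0)
  nb #...#: next=#  (t=3,i=21, bit17=1)
  nb #....: next=#  (t=1,i=6, bit16=1)
  nb .####: next=.  (t=0,i=1, bit15=0)
  nb .###.: next=.  (t=0,i=10, bit14=0)
  nb .##.#: next=.  (t=1,i=0, bit13=0)
  nb .##..: next=.  (t=2,i=17, bit12=0)
  nb .#.##: next=.  (t=0,i=8, bit11=0)
  nb .#.#.: next=#  (t=0,i=14, bit10=1)
  nb .#..#: next=.  (t=0,i=16, bit9=0)
  nb .#...: next=#  (t=1,i=10, bit8=1)
  nb ..###: next=#  (t=0,i=0, bit7=1)
  nb ..##.: next=#  (t=1,i=17, bit6=1)
  nb ..#.#: next=.  (t=2,i=2, bit5=0)
  nb ..#..: next=#  (t=1,i=9, bit4=1)
  nb ...##: next=#  (t=3,i=22, bit3=1)
  nb ...#.: next=#  (t=1,i=8, bit2=1)
  nb ....#: next=#  (t=1,i=7, bit1=1)
  nb .....: next=.  (t=2,i=20, bit0=0)
  bits 11010000100010110000010111011110 = 3498771934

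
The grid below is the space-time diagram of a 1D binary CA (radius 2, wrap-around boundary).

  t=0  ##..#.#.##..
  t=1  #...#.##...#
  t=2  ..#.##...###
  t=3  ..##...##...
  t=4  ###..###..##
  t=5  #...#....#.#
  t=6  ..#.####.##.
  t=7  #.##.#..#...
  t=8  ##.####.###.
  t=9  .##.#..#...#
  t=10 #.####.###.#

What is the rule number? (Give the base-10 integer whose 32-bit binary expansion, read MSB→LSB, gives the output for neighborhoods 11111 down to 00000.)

2352720763

  nb #####: next=#  (t=4,i=0, bit31=1)
  nb ####.: next=.  (t=4,i=1, bit30=0)
  nb ###.#: next=.  (t=6,i=7, bit29=0)
  nb ###..: next=.  (t=2,i=11, bit28=0)
  nb ##.##: next=#  (t=6,i=8, bit27=1)
  nb ##.#.: next=#  (t=7,i=4, bit26=1)
  nb ##..#: next=.  (t=0,i=2, bit25=0)
  nb ##...: next=.  (t=1,i=1, bit24=0)
  nb #.###: next=.  (t=6,i=4, bit23=0)
  nb #.##.: next=.  (t=0,i=8, bit22=0)
  nb #.#.#: next=#  (t=0,i=6, bit21=1)
  nb #.#..: next=#  (t=7,i=5, bit20=1)
  nb #..##: next=#  (t=0,i=11, bit19=1)
  nb #..#.: next=.  (t=0,i=3, bit18=0)
  nb #...#: next=#  (t=1,i=2, bit17=1)
  nb #....: next=#  (t=3,i=10, bit16=1)
  nb .####: next=#  (t=4,i=11, bit15=1)
  nb .###.: next=.  (t=2,i=10, bit14=0)
  nb .##.#: next=#  (t=7,i=3, bit13=1)
  nb .##..: next=.  (t=0,i=1, bit12=0)
  nb .#.##: next=#  (t=0,i=7, bit11=1)
  nb .#.#.: next=.  (t=0,i=5, bit10=0)
  nb .#..#: next=#  (t=7,i=6, bit9=1)
  nb .#...: next=#  (t=5,i=5, bit8=1)
  nb ..###: next=.  (t=2,i=9, bit7=0)
  nb ..##.: next=#  (t=0,i=0, bit6=1)
  nb ..#.#: next=#  (t=0,i=4, bit5=1)
  nb ..#..: next=#  (t=5,i=4, bit4=1)
  nb ...##: next=#  (t=1,i=10, bit3=1)
  nb ...#.: next=.  (t=1,i=3, bit2=0)
  nb ....#: next=#  (t=3,i=0, bit1=1)
  nb .....: next=#  (t=3,i=11, bit0=1)
  bits 10001100001110111010101101111011 = 2352720763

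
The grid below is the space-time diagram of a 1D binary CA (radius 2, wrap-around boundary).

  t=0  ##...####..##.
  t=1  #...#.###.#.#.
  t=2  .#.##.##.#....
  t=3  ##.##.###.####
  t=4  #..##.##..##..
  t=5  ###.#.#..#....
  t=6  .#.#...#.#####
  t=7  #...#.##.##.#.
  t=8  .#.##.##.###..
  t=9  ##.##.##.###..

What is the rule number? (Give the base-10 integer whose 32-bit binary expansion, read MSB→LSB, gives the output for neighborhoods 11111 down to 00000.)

  nb #####: next=.  (t=3,i=12, bit31=0)
  nb ####.: next=#  (t=0,i=7, bit30=1)
  nb ###.#: next=.  (t=1,i=8, bit29=0)
  nb ###..: next=#  (t=0,i=8, bit28=1)
  nb ##.##: next=.  (t=0,i=13, bit27=0)
  nb ##.#.: next=#  (t=1,i=9, bit26=1)
  nb ##..#: next=.  (t=0,i=9, bit25=0)
  nb ##...: next=.  (t=0,i=2, bit24=0)
  nb #.###: next=#  (t=1,i=6, bit23=1)
  nb #.##.: next=#  (t=0,i=0, bit22=1)
  nb #.#.#: next=.  (t=1,i=10, bit21=0)
  nb #.#..: next=.  (t=1,i=0, bit20=0)
  nb #..##: next=#  (t=0,i=10, bit19=1)
  nb #..#.: next=.  (t=4,i=13, bit18=0)
  nb #...#: next=.  (t=0,i=3, bit17=0)
  nb #....: next=#  (t=2,i=11, bit16=1)
  nb .####: next=#  (t=0,i=6, bit15=1)
  nb .###.: next=#  (t=1,i=7, bit14=1)
  nb .##.#: next=#  (t=0,i=12, bit13=1)
  nb .##..: next=.  (t=0,i=1, bit12=0)
  nb .#.##: next=.  (t=1,i=5, bit11=0)
  nb .#.#.: next=.  (t=1,i=11, bit10=0)
  nb .#..#: next=#  (t=4,i=1, bit9=1)
  nb .#...: next=#  (t=1,i=1, bit8=1)
  nb ..###: next=.  (t=0,i=5, bit7=0)
  nb ..##.: next=.  (t=0,i=11, bit6=0)
  nb ..#.#: next=#  (t=1,i=4, bit5=1)
  nb ..#..: next=#  (t=4,i=0, bit4=1)
  nb ...##: next=#  (t=0,i=4, bit3=1)
  nb ...#.: next=#  (t=1,i=3, bit2=1)
  nb ....#: next=#  (t=2,i=13, bit1=1)
  nb .....: next=#  (t=2,i=12, bit0=1)
  bits 01010100110010011110001100111111 = 1422517055

1422517055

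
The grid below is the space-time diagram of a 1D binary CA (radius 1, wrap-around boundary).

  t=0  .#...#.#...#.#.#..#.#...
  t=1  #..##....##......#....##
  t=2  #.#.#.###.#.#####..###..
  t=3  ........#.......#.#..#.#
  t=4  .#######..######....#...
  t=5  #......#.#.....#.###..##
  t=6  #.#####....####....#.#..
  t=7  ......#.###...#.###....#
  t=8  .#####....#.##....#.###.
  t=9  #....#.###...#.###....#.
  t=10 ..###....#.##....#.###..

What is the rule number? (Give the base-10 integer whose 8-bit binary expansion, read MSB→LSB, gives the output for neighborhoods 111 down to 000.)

  [7] ### => .  t=1,i=23
  [6] ##. => #  t=1,i=0
  [5] #.# => .  t=0,i=6
  [4] #.. => .  t=0,i=2
  [3] .## => .  t=1,i=3
  [2] .#. => .  t=0,i=1
  [1] ..# => #  t=0,i=0
  [0] ... => #  t=0,i=3
  bits 01000011 = 67

67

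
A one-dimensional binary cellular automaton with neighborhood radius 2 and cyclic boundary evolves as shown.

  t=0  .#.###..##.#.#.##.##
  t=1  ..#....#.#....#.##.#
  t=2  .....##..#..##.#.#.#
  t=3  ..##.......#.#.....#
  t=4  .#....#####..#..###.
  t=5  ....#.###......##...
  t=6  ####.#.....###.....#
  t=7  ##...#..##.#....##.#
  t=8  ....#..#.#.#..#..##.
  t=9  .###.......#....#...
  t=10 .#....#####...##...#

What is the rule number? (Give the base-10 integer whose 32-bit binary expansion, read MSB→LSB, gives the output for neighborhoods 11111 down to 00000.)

2283317383

  ##### -> #   bit 31 = 1  t=4,i=8
  ####. -> .   bit 30 = 0  t=4,i=9
  ###.# -> .   bit 29 = 0  t=6,i=3
  ###.. -> .   bit 28 = 0  t=0,i=5
  ##.## -> #   bit 27 = 1  t=0,i=17
  ##.#. -> .   bit 26 = 0  t=0,i=0
  ##..# -> .   bit 25 = 0  t=0,i=6
  ##... -> .   bit 24 = 0  t=3,i=4
  #.### -> .   bit 23 = 0  t=0,i=3
  #.##. -> .   bit 22 = 0  t=0,i=15
  #.#.# -> .   bit 21 = 0  t=0,i=1
  #.#.. -> #   bit 20 = 1  t=1,i=9
  #..## -> #   bit 19 = 1  t=0,i=7
  #..#. -> .   bit 18 = 0  t=1,i=1
  #...# -> .   bit 17 = 0  t=7,i=3
  #.... -> .   bit 16 = 0  t=1,i=4
  .#### -> #   bit 15 = 1  t=4,i=7
  .###. -> .   bit 14 = 0  t=0,i=4
  .##.# -> #   bit 13 = 1  t=0,i=9
  .##.. -> .   bit 12 = 0  t=2,i=6
  .#.## -> #   bit 11 = 1  t=0,i=2
  .#.#. -> .   bit 10 = 0  t=0,i=12
  .#..# -> .   bit 9 = 0  t=1,i=0
  .#... -> .   bit 8 = 0  t=1,i=3
  ..### -> #   bit 7 = 1  t=4,i=6
  ..##. -> .   bit 6 = 0  t=0,i=8
  ..#.# -> .   bit 5 = 0  t=1,i=7
  ..#.. -> .   bit 4 = 0  t=1,i=2
  ...## -> .   bit 3 = 0  t=2,i=4
  ...#. -> #   bit 2 = 1  t=1,i=6
  ....# -> #   bit 1 = 1  t=1,i=5
  ..... -> #   bit 0 = 1  t=2,i=2
  bits 10001000000110001010100010000111 = 2283317383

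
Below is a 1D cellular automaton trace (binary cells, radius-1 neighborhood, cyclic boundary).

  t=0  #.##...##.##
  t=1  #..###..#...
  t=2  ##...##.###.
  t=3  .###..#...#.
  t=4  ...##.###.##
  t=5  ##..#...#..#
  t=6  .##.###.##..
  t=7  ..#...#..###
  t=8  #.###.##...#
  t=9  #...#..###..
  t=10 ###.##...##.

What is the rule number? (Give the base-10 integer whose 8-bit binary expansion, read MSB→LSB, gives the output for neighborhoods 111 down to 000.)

85

  ###|.  b7=0 t=0,i=11
  ##.|#  b6=1 t=0,i=0
  #.#|.  b5=0 t=0,i=1
  #..|#  b4=1 t=0,i=4
  .##|.  b3=0 t=0,i=2
  .#.|#  b2=1 t=1,i=0
  ..#|.  b1=0 t=0,i=6
  ...|#  b0=1 t=0,i=5
  bits 01010101 = 85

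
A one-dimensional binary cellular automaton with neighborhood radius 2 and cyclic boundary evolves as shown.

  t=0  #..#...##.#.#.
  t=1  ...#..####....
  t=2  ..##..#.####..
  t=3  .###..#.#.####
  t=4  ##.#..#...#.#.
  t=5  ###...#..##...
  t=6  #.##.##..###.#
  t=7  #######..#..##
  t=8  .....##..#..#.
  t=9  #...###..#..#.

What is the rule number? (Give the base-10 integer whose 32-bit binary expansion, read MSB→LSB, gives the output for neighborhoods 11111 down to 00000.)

  ##### -> .   bit 31 = 0  t=7,i=0
  ####. -> #   bit 30 = 1  t=1,i=8
  ###.# -> .   bit 29 = 0  t=3,i=13
  ###.. -> #   bit 28 = 1  t=1,i=9
  ##.## -> #   bit 27 = 1  t=3,i=0
  ##.#. -> #   bit 26 = 1  t=0,i=9
  ##..# -> .   bit 25 = 0  t=2,i=4
  ##... -> #   bit 24 = 1  t=1,i=10
  #.### -> #   bit 23 = 1  t=2,i=8
  #.##. -> #   bit 22 = 1  t=4,i=0
  #.#.# -> .   bit 21 = 0  t=0,i=10
  #.#.. -> .   bit 20 = 0  t=0,i=0
  #..## -> .   bit 19 = 0  t=1,i=5
  #..#. -> .   bit 18 = 0  t=0,i=2
  #...# -> .   bit 17 = 0  t=0,i=5
  #.... -> #   bit 16 = 1  t=1,i=11
  .#### -> .   bit 15 = 0  t=1,i=7
  .###. -> .   bit 14 = 0  t=3,i=2
  .##.# -> #   bit 13 = 1  t=0,i=8
  .##.. -> #   bit 12 = 1  t=2,i=3
  .#.## -> .   bit 11 = 0  t=2,i=7
  .#.#. -> .   bit 10 = 0  t=0,i=11
  .#..# -> .   bit 9 = 0  t=0,i=1
  .#... -> .   bit 8 = 0  t=0,i=4
  ..### -> #   bit 7 = 1  t=1,i=6
  ..##. -> #   bit 6 = 1  t=0,i=7
  ..#.# -> #   bit 5 = 1  t=2,i=6
  ..#.. -> #   bit 4 = 1  t=0,i=3
  ...## -> #   bit 3 = 1  t=0,i=6
  ...#. -> #   bit 2 = 1  t=1,i=2
  ....# -> .   bit 1 = 0  t=1,i=1
  ..... -> .   bit 0 = 0  t=1,i=0
  bits 01011101110000010011000011111100 = 1572942076

1572942076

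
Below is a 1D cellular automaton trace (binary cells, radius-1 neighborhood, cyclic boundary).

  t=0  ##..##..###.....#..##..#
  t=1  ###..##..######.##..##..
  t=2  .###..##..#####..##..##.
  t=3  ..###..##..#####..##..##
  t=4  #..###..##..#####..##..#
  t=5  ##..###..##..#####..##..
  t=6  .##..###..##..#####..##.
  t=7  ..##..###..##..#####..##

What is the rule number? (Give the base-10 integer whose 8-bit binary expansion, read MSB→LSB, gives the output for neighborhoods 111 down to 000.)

213

  ###|#  b7=1 t=0,i=0
  ##.|#  b6=1 t=0,i=1
  #.#|.  b5=0 t=1,i=15
  #..|#  b4=1 t=0,i=2
  .##|.  b3=0 t=0,i=4
  .#.|#  b2=1 t=0,i=16
  ..#|.  b1=0 t=0,i=3
  ...|#  b0=1 t=0,i=12
  bits 11010101 = 213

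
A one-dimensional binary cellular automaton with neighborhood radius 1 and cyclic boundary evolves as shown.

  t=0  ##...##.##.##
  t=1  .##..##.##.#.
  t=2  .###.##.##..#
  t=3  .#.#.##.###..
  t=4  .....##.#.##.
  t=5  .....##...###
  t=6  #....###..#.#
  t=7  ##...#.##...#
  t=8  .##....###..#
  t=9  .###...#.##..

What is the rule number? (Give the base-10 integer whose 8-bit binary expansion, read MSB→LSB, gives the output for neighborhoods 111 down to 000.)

  ### -> .   bit 7 = 0  t=0,i=0
  ##. -> #   bit 6 = 1  t=0,i=1
  #.# -> .   bit 5 = 0  t=0,i=7
  #.. -> #   bit 4 = 1  t=0,i=2
  .## -> #   bit 3 = 1  t=0,i=5
  .#. -> .   bit 2 = 0  t=1,i=11
  ..# -> .   bit 1 = 0  t=0,i=4
  ... -> .   bit 0 = 0  t=0,i=3
  bits 01011000 = 88

88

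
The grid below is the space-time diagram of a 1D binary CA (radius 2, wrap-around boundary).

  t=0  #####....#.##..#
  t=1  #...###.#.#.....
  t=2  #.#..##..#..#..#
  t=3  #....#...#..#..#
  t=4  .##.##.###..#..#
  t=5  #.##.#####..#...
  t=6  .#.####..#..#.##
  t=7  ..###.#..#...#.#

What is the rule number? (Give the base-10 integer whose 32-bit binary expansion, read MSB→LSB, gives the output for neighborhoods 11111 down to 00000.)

964947028

  [31] ##### => .  t=0,i=1
  [30] ####. => .  t=0,i=3
  [29] ###.# => #  t=1,i=6
  [28] ###.. => #  t=0,i=4
  [27] ##.## => #  t=4,i=3
  [26] ##.#. => .  t=1,i=7
  [25] ##..# => .  t=0,i=13
  [24] ##... => #  t=0,i=5
  [23] #.### => #  t=4,i=7
  [22] #.##. => .  t=0,i=11
  [21] #.#.# => .  t=1,i=8
  [20] #.#.. => .  t=1,i=10
  [19] #..## => .  t=0,i=14
  [18] #..#. => .  t=2,i=8
  [17] #...# => #  t=1,i=2
  [16] #.... => #  t=0,i=6
  [15] .#### => #  t=0,i=0
  [14] .###. => #  t=1,i=5
  [13] .##.# => #  t=2,i=0
  [12] .##.. => .  t=0,i=12
  [11] .#.## => #  t=0,i=10
  [10] .#.#. => #  t=1,i=9
  [9] .#..# => .  t=2,i=3
  [8] .#... => .  t=1,i=1
  [7] ..### => .  t=0,i=15
  [6] ..##. => #  t=2,i=5
  [5] ..#.# => .  t=0,i=9
  [4] ..#.. => #  t=1,i=0
  [3] ...## => .  t=1,i=3
  [2] ...#. => #  t=0,i=8
  [1] ....# => .  t=0,i=7
  [0] ..... => .  t=1,i=13
  bits 00111001100000111110110001010100 = 964947028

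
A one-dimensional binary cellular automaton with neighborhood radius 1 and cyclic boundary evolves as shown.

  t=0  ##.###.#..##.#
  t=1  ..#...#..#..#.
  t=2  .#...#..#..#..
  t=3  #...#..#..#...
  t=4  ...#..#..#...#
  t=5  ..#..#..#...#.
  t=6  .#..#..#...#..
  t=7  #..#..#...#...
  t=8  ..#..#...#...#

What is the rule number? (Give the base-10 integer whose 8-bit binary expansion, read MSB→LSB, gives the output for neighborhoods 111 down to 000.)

  ###|.  b7=0 t=0,i=0
  ##.|.  b6=0 t=0,i=1
  #.#|#  b5=1 t=0,i=2
  #..|.  b4=0 t=0,i=8
  .##|.  b3=0 t=0,i=3
  .#.|.  b2=0 t=0,i=7
  ..#|#  b1=1 t=0,i=9
  ...|.  b0=0 t=1,i=0
  bits 00100010 = 34

34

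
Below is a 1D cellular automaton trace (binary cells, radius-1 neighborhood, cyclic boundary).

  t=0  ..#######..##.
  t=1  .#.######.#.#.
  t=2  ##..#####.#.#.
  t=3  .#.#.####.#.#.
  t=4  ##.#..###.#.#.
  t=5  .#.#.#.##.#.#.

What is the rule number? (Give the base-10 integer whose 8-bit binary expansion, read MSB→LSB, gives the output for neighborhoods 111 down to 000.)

  ### -> #   bit 7 = 1  t=0,i=3
  ##. -> #   bit 6 = 1  t=0,i=8
  #.# -> .   bit 5 = 0  t=1,i=2
  #.. -> .   bit 4 = 0  t=0,i=9
  .## -> .   bit 3 = 0  t=0,i=2
  .#. -> #   bit 2 = 1  t=1,i=1
  ..# -> #   bit 1 = 1  t=0,i=1
  ... -> .   bit 0 = 0  t=0,i=0
  bits 11000110 = 198

198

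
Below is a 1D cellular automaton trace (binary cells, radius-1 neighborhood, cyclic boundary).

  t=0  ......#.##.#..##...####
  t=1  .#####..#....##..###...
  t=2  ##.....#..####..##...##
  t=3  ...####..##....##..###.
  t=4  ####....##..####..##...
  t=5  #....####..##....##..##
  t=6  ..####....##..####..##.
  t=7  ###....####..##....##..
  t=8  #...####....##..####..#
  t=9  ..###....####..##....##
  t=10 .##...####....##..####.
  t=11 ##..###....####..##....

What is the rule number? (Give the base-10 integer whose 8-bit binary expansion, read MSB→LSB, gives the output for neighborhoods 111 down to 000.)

  ###|.  b7=0 t=0,i=20
  ##.|.  b6=0 t=0,i=9
  #.#|.  b5=0 t=0,i=7
  #..|.  b4=0 t=0,i=0
  .##|#  b3=1 t=0,i=8
  .#.|.  b2=0 t=0,i=6
  ..#|#  b1=1 t=0,i=5
  ...|#  b0=1 t=0,i=1
  bits 00001011 = 11

11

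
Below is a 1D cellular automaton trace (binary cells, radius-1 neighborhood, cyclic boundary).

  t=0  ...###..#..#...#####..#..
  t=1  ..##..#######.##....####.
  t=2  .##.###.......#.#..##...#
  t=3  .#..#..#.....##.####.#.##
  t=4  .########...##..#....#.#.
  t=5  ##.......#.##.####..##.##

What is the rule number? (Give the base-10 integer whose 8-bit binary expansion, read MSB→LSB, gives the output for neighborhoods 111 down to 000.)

  nb ###: next=.  (t=0,i=4, bit7=0)
  nb ##.: next=.  (t=0,i=5, bit6=0)
  nb #.#: next=.  (t=1,i=13, bit5=0)
  nb #..: next=#  (t=0,i=6, bit4=1)
  nb .##: next=#  (t=0,i=3, bit3=1)
  nb .#.: next=#  (t=0,i=8, bit2=1)
  nb ..#: next=#  (t=0,i=2, bit1=1)
  nb ...: next=.  (t=0,i=0, bit0=0)
  bits 00011110 = 30

30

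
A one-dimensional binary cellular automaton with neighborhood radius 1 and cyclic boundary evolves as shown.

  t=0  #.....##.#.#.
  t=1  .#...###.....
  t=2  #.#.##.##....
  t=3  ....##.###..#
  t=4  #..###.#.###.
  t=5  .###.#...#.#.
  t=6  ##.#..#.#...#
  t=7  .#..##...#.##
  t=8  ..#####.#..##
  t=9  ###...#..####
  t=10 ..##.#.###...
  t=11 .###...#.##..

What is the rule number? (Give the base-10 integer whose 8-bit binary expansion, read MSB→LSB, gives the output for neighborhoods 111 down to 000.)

90

  ###|.  b7=0 t=1,i=6
  ##.|#  b6=1 t=0,i=7
  #.#|.  b5=0 t=0,i=8
  #..|#  b4=1 t=0,i=1
  .##|#  b3=1 t=0,i=6
  .#.|.  b2=0 t=0,i=0
  ..#|#  b1=1 t=0,i=5
  ...|.  b0=0 t=0,i=2
  bits 01011010 = 90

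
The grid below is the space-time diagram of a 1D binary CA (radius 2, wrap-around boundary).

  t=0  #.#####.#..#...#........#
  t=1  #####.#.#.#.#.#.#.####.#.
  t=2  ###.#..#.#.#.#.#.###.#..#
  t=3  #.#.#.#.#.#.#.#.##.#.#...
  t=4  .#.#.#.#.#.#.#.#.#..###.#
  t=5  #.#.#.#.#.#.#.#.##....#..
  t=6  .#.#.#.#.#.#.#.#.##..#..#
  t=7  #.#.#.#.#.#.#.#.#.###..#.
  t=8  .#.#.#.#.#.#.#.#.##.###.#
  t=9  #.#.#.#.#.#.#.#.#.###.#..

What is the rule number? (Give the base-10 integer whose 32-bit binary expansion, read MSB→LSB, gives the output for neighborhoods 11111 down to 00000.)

3147087117

  nb #####: next=#  (t=0,i=4, bit31=1)
  nb ####.: next=.  (t=0,i=5, bit30=0)
  nb ###.#: next=#  (t=0,i=6, bit29=1)
  nb ###..: next=#  (t=7,i=20, bit28=1)
  nb ##.##: next=#  (t=0,i=1, bit27=1)
  nb ##.#.: next=.  (t=0,i=7, bit26=0)
  nb ##..#: next=#  (t=6,i=19, bit25=1)
  nb ##...: next=#  (t=5,i=18, bit24=1)
  nb #.###: next=#  (t=0,i=2, bit23=1)
  nb #.##.: next=.  (t=3,i=16, bit22=0)
  nb #.#.#: next=.  (t=1,i=6, bit21=0)
  nb #.#..: next=#  (t=0,i=8, bit20=1)
  nb #..##: next=.  (t=2,i=23, bit19=0)
  nb #..#.: next=#  (t=0,i=10, bit18=1)
  nb #...#: next=.  (t=0,i=13, bit17=0)
  nb #....: next=.  (t=0,i=17, bit16=0)
  nb .####: next=#  (t=0,i=3, bit15=1)
  nb .###.: next=.  (t=2,i=18, bit14=0)
  nb .##.#: next=#  (t=0,i=0, bit13=1)
  nb .##..: next=#  (t=5,i=17, bit12=1)
  nb .#.##: next=#  (t=1,i=17, bit11=1)
  nb .#.#.: next=#  (t=1,i=7, bit10=1)
  nb .#..#: next=.  (t=0,i=9, bit9=0)
  nb .#...: next=#  (t=0,i=12, bit8=1)
  nb ..###: next=.  (t=2,i=24, bit7=0)
  nb ..##.: next=.  (t=0,i=24, bit6=0)
  nb ..#.#: next=.  (t=2,i=7, bit5=0)
  nb ..#..: next=.  (t=0,i=11, bit4=0)
  nb ...##: next=#  (t=0,i=23, bit3=1)
  nb ...#.: next=#  (t=0,i=14, bit2=1)
  nb ....#: next=.  (t=0,i=22, bit1=0)
  nb .....: next=#  (t=0,i=18, bit0=1)
  bits 10111011100101001011110100001101 = 3147087117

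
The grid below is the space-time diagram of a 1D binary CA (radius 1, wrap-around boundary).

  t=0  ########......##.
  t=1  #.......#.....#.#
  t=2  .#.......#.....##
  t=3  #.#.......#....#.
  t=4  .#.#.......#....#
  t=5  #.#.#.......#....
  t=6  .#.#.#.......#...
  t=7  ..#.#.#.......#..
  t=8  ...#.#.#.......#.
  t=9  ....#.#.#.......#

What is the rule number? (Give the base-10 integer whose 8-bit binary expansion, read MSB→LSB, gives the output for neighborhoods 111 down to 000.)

  ### -> .   bit 7 = 0  t=0,i=1
  ##. -> .   bit 6 = 0  t=0,i=7
  #.# -> #   bit 5 = 1  t=0,i=16
  #.. -> #   bit 4 = 1  t=0,i=8
  .## -> #   bit 3 = 1  t=0,i=0
  .#. -> .   bit 2 = 0  t=1,i=8
  ..# -> .   bit 1 = 0  t=0,i=13
  ... -> .   bit 0 = 0  t=0,i=9
  bits 00111000 = 56

56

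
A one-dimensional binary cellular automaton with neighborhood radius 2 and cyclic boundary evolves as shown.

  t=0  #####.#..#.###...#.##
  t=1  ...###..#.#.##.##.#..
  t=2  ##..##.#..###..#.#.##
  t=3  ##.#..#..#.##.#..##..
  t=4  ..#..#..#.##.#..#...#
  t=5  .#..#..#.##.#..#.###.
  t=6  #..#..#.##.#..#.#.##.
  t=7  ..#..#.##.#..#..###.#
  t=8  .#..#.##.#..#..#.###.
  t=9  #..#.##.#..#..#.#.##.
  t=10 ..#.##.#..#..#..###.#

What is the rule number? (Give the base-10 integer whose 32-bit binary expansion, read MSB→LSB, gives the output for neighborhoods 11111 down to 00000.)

1953450247

  nb #####: next=.  (t=0,i=0, bit31=0)
  nb ####.: next=#  (t=0,i=3, bit30=1)
  nb ###.#: next=#  (t=0,i=4, bit29=1)
  nb ###..: next=#  (t=0,i=13, bit28=1)
  nb ##.##: next=.  (t=1,i=14, bit27=0)
  nb ##.#.: next=#  (t=0,i=5, bit26=1)
  nb ##..#: next=.  (t=1,i=6, bit25=0)
  nb ##...: next=.  (t=0,i=14, bit24=0)
  nb #.###: next=.  (t=0,i=11, bit23=0)
  nb #.##.: next=#  (t=1,i=12, bit22=1)
  nb #.#.#: next=#  (t=1,i=10, bit21=1)
  nb #.#..: next=.  (t=0,i=6, bit20=0)
  nb #..##: next=#  (t=2,i=3, bit19=1)
  nb #..#.: next=#  (t=0,i=8, bit18=1)
  nb #...#: next=#  (t=0,i=15, bit17=1)
  nb #....: next=#  (t=1,i=20, bit16=1)
  nb .####: next=.  (t=0,i=20, bit15=0)
  nb .###.: next=#  (t=0,i=12, bit14=1)
  nb .##.#: next=.  (t=1,i=13, bit13=0)
  nb .##..: next=.  (t=3,i=18, bit12=0)
  nb .#.##: next=#  (t=0,i=10, bit11=1)
  nb .#.#.: next=.  (t=1,i=9, bit10=0)
  nb .#..#: next=.  (t=0,i=7, bit9=0)
  nb .#...: next=#  (t=1,i=19, bit8=1)
  nb ..###: next=.  (t=1,i=3, bit7=0)
  nb ..##.: next=.  (t=2,i=4, bit6=0)
  nb ..#.#: next=.  (t=0,i=9, bit5=0)
  nb ..#..: next=.  (t=3,i=6, bit4=0)
  nb ...##: next=.  (t=1,i=2, bit3=0)
  nb ...#.: next=#  (t=0,i=16, bit2=1)
  nb ....#: next=#  (t=1,i=1, bit1=1)
  nb .....: next=#  (t=1,i=0, bit0=1)
  bits 01110100011011110100100100000111 = 1953450247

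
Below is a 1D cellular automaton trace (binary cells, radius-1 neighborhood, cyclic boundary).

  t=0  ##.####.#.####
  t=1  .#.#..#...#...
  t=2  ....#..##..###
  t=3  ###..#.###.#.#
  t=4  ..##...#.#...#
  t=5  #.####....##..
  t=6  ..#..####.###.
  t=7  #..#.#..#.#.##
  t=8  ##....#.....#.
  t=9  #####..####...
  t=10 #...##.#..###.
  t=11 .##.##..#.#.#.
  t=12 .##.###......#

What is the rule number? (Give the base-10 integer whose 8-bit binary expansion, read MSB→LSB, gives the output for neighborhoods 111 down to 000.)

  [7] ### => .  t=0,i=0
  [6] ##. => #  t=0,i=1
  [5] #.# => .  t=0,i=2
  [4] #.. => #  t=1,i=4
  [3] .## => #  t=0,i=3
  [2] .#. => .  t=0,i=8
  [1] ..# => .  t=1,i=0
  [0] ... => #  t=1,i=8
  bits 01011001 = 89

89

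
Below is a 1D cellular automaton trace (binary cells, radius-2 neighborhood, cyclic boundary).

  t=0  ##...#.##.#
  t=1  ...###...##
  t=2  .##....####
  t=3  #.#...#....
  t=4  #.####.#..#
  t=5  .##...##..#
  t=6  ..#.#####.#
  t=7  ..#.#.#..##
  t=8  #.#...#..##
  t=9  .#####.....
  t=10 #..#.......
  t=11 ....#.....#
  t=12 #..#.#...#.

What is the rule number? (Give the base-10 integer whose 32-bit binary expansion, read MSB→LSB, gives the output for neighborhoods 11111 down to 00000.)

2391937388

  nb #####: next=#  (t=6,i=6, bit31=1)
  nb ####.: next=.  (t=2,i=9, bit30=0)
  nb ###.#: next=.  (t=2,i=10, bit29=0)
  nb ###..: next=.  (t=0,i=1, bit28=0)
  nb ##.##: next=#  (t=0,i=9, bit27=1)
  nb ##.#.: next=#  (t=4,i=6, bit26=1)
  nb ##..#: next=#  (t=5,i=8, bit25=1)
  nb ##...: next=.  (t=0,i=2, bit24=0)
  nb #.###: next=#  (t=0,i=10, bit23=1)
  nb #.##.: next=.  (t=0,i=7, bit22=0)
  nb #.#.#: next=.  (t=7,i=4, bit21=0)
  nb #.#..: next=#  (t=3,i=2, bit20=1)
  nb #..##: next=.  (t=4,i=9, bit19=0)
  nb #..#.: next=.  (t=5,i=9, bit18=0)
  nb #...#: next=#  (t=0,i=3, bit17=1)
  nb #....: next=.  (t=2,i=4, bit16=0)
  nb .####: next=.  (t=2,i=8, bit15=0)
  nb .###.: next=.  (t=0,i=0, bit14=0)
  nb .##.#: next=.  (t=0,i=8, bit13=0)
  nb .##..: next=#  (t=1,i=10, bit12=1)
  nb .#.##: next=.  (t=0,i=6, bit11=0)
  nb .#.#.: next=.  (t=3,i=1, bit10=0)
  nb .#..#: next=.  (t=4,i=8, bit9=0)
  nb .#...: next=#  (t=3,i=3, bit8=1)
  nb ..###: next=.  (t=1,i=3, bit7=0)
  nb ..##.: next=#  (t=1,i=9, bit6=1)
  nb ..#.#: next=#  (t=0,i=5, bit5=1)
  nb ..#..: next=.  (t=3,i=6, bit4=0)
  nb ...##: next=#  (t=1,i=2, bit3=1)
  nb ...#.: next=#  (t=0,i=4, bit2=1)
  nb ....#: next=.  (t=2,i=5, bit1=0)
  nb .....: next=.  (t=9,i=8, bit0=0)
  bits 10001110100100100001000101101100 = 2391937388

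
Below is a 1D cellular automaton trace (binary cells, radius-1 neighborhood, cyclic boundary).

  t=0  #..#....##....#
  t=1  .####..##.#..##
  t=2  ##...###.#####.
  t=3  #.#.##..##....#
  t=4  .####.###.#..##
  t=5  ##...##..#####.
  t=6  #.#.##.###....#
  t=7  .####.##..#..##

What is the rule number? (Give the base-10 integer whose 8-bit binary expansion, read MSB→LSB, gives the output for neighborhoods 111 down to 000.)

62

  ### -> .   bit 7 = 0  t=1,i=2
  ##. -> .   bit 6 = 0  t=0,i=0
  #.# -> #   bit 5 = 1  t=1,i=0
  #.. -> #   bit 4 = 1  t=0,i=1
  .## -> #   bit 3 = 1  t=0,i=8
  .#. -> #   bit 2 = 1  t=0,i=3
  ..# -> #   bit 1 = 1  t=0,i=2
  ... -> .   bit 0 = 0  t=0,i=5
  bits 00111110 = 62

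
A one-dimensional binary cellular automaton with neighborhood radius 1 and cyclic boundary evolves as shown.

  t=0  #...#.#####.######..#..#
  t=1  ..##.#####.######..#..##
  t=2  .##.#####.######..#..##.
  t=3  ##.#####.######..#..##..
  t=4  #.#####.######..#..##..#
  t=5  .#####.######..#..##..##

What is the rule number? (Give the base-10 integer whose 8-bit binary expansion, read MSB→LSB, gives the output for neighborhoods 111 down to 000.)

171

  ### -> #   bit 7 = 1  t=0,i=7
  ##. -> .   bit 6 = 0  t=0,i=0
  #.# -> #   bit 5 = 1  t=0,i=5
  #.. -> .   bit 4 = 0  t=0,i=1
  .## -> #   bit 3 = 1  t=0,i=6
  .#. -> .   bit 2 = 0  t=0,i=4
  ..# -> #   bit 1 = 1  t=0,i=3
  ... -> #   bit 0 = 1  t=0,i=2
  bits 10101011 = 171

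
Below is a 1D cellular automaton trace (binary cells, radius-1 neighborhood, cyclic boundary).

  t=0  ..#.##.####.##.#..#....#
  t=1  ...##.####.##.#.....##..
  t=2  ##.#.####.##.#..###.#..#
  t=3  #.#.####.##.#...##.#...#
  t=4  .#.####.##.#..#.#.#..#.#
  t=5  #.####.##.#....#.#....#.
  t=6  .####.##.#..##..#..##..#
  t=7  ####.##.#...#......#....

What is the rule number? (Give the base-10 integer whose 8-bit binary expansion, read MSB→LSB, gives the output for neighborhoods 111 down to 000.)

169

  nb ###: next=#  (t=0,i=8, bit7=1)
  nb ##.: next=.  (t=0,i=5, bit6=0)
  nb #.#: next=#  (t=0,i=3, bit5=1)
  nb #..: next=.  (t=0,i=0, bit4=0)
  nb .##: next=#  (t=0,i=4, bit3=1)
  nb .#.: next=.  (t=0,i=2, bit2=0)
  nb ..#: next=.  (t=0,i=1, bit1=0)
  nb ...: next=#  (t=0,i=20, bit0=1)
  bits 10101001 = 169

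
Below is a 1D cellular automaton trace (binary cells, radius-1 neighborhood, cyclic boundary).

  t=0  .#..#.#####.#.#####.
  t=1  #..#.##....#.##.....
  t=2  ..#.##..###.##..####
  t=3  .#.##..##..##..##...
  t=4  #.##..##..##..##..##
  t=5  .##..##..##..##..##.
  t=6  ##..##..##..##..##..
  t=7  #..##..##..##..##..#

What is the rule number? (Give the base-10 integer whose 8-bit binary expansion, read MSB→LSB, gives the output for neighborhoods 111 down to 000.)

  nb ###: next=.  (t=0,i=7, bit7=0)
  nb ##.: next=.  (t=0,i=10, bit6=0)
  nb #.#: next=#  (t=0,i=5, bit5=1)
  nb #..: next=.  (t=0,i=2, bit4=0)
  nb .##: next=#  (t=0,i=6, bit3=1)
  nb .#.: next=.  (t=0,i=1, bit2=0)
  nb ..#: next=#  (t=0,i=0, bit1=1)
  nb ...: next=#  (t=1,i=8, bit0=1)
  bits 00101011 = 43

43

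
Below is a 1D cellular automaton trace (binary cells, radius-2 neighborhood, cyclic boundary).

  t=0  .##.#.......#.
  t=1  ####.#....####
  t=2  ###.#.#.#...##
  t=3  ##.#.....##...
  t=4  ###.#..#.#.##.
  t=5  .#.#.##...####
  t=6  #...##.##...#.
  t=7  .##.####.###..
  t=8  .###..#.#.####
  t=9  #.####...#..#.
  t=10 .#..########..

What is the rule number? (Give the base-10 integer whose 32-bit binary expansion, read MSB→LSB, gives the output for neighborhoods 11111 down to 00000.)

  ##### -> #   bit 31 = 1  t=1,i=0
  ####. -> #   bit 30 = 1  t=1,i=2
  ###.# -> .   bit 29 = 0  t=1,i=3
  ###.. -> #   bit 28 = 1  t=7,i=11
  ##.## -> #   bit 27 = 1  t=4,i=13
  ##.#. -> #   bit 26 = 1  t=0,i=3
  ##..# -> #   bit 25 = 1  t=8,i=4
  ##... -> #   bit 24 = 1  t=3,i=11
  #.### -> .   bit 23 = 0  t=4,i=0
  #.##. -> #   bit 22 = 1  t=4,i=11
  #.#.# -> .   bit 21 = 0  t=2,i=4
  #.#.. -> .   bit 20 = 0  t=0,i=4
  #..## -> #   bit 19 = 1  t=0,i=0
  #..#. -> #   bit 18 = 1  t=4,i=6
  #...# -> #   bit 17 = 1  t=2,i=10
  #.... -> .   bit 16 = 0  t=0,i=6
  .#### -> .   bit 15 = 0  t=1,i=11
  .###. -> #   bit 14 = 1  t=4,i=1
  .##.# -> #   bit 13 = 1  t=0,i=2
  .##.. -> .   bit 12 = 0  t=3,i=10
  .#.## -> #   bit 11 = 1  t=4,i=10
  .#.#. -> .   bit 10 = 0  t=2,i=5
  .#..# -> #   bit 9 = 1  t=0,i=13
  .#... -> #   bit 8 = 1  t=0,i=5
  ..### -> .   bit 7 = 0  t=1,i=10
  ..##. -> #   bit 6 = 1  t=0,i=1
  ..#.# -> .   bit 5 = 0  t=4,i=7
  ..#.. -> #   bit 4 = 1  t=0,i=12
  ...## -> .   bit 3 = 0  t=1,i=9
  ...#. -> #   bit 2 = 1  t=0,i=11
  ....# -> #   bit 1 = 1  t=0,i=10
  ..... -> .   bit 0 = 0  t=0,i=7
  bits 11011111010011100110101101010110 = 3746458454

3746458454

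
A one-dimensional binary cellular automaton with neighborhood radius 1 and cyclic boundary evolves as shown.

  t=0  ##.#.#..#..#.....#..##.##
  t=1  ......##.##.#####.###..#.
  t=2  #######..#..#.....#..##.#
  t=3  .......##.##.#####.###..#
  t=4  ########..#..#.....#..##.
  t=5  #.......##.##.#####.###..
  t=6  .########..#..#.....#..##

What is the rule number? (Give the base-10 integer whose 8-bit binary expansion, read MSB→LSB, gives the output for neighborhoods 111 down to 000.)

27

  ### -> .   bit 7 = 0  t=0,i=0
  ##. -> .   bit 6 = 0  t=0,i=1
  #.# -> .   bit 5 = 0  t=0,i=2
  #.. -> #   bit 4 = 1  t=0,i=6
  .## -> #   bit 3 = 1  t=0,i=20
  .#. -> .   bit 2 = 0  t=0,i=3
  ..# -> #   bit 1 = 1  t=0,i=7
  ... -> #   bit 0 = 1  t=0,i=13
  bits 00011011 = 27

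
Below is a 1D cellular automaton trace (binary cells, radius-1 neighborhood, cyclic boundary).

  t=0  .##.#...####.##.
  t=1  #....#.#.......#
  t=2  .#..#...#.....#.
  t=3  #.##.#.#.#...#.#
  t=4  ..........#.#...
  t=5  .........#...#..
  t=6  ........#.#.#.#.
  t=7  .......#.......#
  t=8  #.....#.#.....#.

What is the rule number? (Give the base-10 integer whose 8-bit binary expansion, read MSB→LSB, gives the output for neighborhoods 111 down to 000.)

  ### -> .   bit 7 = 0  t=0,i=9
  ##. -> .   bit 6 = 0  t=0,i=2
  #.# -> .   bit 5 = 0  t=0,i=3
  #.. -> #   bit 4 = 1  t=0,i=5
  .## -> .   bit 3 = 0  t=0,i=1
  .#. -> .   bit 2 = 0  t=0,i=4
  ..# -> #   bit 1 = 1  t=0,i=0
  ... -> .   bit 0 = 0  t=0,i=6
  bits 00010010 = 18

18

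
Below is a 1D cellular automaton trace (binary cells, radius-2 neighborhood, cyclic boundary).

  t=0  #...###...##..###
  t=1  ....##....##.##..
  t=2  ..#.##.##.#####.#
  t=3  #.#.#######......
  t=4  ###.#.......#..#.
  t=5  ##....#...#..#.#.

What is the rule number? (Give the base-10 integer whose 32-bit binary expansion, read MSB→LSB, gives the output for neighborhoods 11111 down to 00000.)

  ##### -> .   bit 31 = 0  t=2,i=12
  ####. -> .   bit 30 = 0  t=0,i=16
  ###.# -> .   bit 29 = 0  t=2,i=14
  ###.. -> .   bit 28 = 0  t=0,i=0
  ##.## -> #   bit 27 = 1  t=1,i=12
  ##.#. -> .   bit 26 = 0  t=2,i=15
  ##..# -> .   bit 25 = 0  t=0,i=12
  ##... -> .   bit 24 = 0  t=0,i=1
  #.### -> #   bit 23 = 1  t=2,i=10
  #.##. -> #   bit 22 = 1  t=1,i=13
  #.#.# -> #   bit 21 = 1  t=3,i=2
  #.#.. -> .   bit 20 = 0  t=2,i=16
  #..## -> #   bit 19 = 1  t=0,i=13
  #..#. -> .   bit 18 = 0  t=2,i=1
  #...# -> .   bit 17 = 0  t=0,i=2
  #.... -> #   bit 16 = 1  t=1,i=7
  .#### -> .   bit 15 = 0  t=0,i=15
  .###. -> #   bit 14 = 1  t=0,i=5
  .##.# -> #   bit 13 = 1  t=1,i=11
  .##.. -> #   bit 12 = 1  t=0,i=11
  .#.## -> .   bit 11 = 0  t=2,i=3
  .#.#. -> #   bit 10 = 1  t=3,i=1
  .#..# -> #   bit 9 = 1  t=2,i=0
  .#... -> .   bit 8 = 0  t=4,i=5
  ..### -> #   bit 7 = 1  t=0,i=4
  ..##. -> #   bit 6 = 1  t=0,i=10
  ..#.# -> #   bit 5 = 1  t=2,i=2
  ..#.. -> .   bit 4 = 0  t=4,i=12
  ...## -> .   bit 3 = 0  t=0,i=3
  ...#. -> .   bit 2 = 0  t=3,i=16
  ....# -> #   bit 1 = 1  t=1,i=2
  ..... -> .   bit 0 = 0  t=1,i=0
  bits 00001000111010010111011011100010 = 149518050

149518050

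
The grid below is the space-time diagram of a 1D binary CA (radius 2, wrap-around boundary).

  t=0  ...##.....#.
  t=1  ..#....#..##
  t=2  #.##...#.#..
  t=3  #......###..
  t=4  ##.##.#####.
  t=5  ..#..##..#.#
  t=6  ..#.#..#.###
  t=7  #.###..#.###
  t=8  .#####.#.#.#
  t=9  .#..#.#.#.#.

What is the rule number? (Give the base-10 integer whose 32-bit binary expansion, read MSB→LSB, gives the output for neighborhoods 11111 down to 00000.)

1587037625

  #####|.  b31=0 t=4,i=8
  ####.|#  b30=1 t=4,i=9
  ###.#|.  b29=0 t=4,i=10
  ###..|#  b28=1 t=3,i=9
  ##.##|#  b27=1 t=4,i=2
  ##.#.|#  b26=1 t=8,i=6
  ##..#|#  b25=1 t=1,i=0
  ##...|.  b24=0 t=0,i=5
  #.###|#  b23=1 t=4,i=6
  #.##.|.  b22=0 t=2,i=2
  #.#.#|.  b21=0 t=8,i=7
  #.#..|#  b20=1 t=2,i=9
  #..##|#  b19=1 t=1,i=9
  #..#.|.  b18=0 t=1,i=1
  #...#|.  b17=0 t=2,i=5
  #....|.  b16=0 t=0,i=0
  .####|.  b15=0 t=4,i=7
  .###.|#  b14=1 t=3,i=8
  .##.#|.  b13=0 t=4,i=1
  .##..|.  b12=0 t=0,i=4
  .#.##|.  b11=0 t=2,i=1
  .#.#.|#  b10=1 t=2,i=8
  .#..#|.  b9=0 t=1,i=8
  .#...|#  b8=1 t=0,i=11
  ..###|#  b7=1 t=3,i=7
  ..##.|.  b6=0 t=0,i=3
  ..#.#|#  b5=1 t=2,i=0
  ..#..|#  b4=1 t=0,i=10
  ...##|#  b3=1 t=0,i=2
  ...#.|.  b2=0 t=0,i=9
  ....#|.  b1=0 t=0,i=1
  .....|#  b0=1 t=0,i=7
  bits 01011110100110000100010110111001 = 1587037625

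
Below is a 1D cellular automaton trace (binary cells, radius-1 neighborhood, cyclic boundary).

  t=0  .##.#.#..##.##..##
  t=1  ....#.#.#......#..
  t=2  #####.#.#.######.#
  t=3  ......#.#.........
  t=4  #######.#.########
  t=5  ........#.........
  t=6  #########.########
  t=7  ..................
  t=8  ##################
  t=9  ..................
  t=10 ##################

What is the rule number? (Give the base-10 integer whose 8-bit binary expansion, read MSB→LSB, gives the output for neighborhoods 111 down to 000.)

  [7] ### => .  t=2,i=0
  [6] ##. => .  t=0,i=2
  [5] #.# => .  t=0,i=0
  [4] #.. => .  t=0,i=7
  [3] .## => .  t=0,i=1
  [2] .#. => #  t=0,i=4
  [1] ..# => #  t=0,i=8
  [0] ... => #  t=1,i=0
  bits 00000111 = 7

7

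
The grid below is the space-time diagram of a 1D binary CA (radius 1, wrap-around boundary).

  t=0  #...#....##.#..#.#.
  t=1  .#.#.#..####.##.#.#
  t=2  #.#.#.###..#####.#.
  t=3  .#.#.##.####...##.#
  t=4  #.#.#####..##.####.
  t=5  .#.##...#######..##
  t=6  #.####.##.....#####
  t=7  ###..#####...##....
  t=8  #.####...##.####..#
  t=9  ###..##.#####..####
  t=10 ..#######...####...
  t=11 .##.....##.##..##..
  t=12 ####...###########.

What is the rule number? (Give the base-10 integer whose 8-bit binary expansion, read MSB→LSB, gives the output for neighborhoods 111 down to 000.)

122

  ### -> .   bit 7 = 0  t=1,i=9
  ##. -> #   bit 6 = 1  t=0,i=10
  #.# -> #   bit 5 = 1  t=0,i=11
  #.. -> #   bit 4 = 1  t=0,i=1
  .## -> #   bit 3 = 1  t=0,i=9
  .#. -> .   bit 2 = 0  t=0,i=0
  ..# -> #   bit 1 = 1  t=0,i=3
  ... -> .   bit 0 = 0  t=0,i=2
  bits 01111010 = 122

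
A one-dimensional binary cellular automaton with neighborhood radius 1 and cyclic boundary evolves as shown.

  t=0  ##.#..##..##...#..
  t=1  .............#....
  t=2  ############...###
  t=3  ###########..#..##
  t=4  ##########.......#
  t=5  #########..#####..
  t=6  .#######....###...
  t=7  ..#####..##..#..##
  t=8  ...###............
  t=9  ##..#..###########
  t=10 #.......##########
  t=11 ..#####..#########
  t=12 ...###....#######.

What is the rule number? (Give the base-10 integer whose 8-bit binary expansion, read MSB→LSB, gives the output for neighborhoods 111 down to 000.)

129

  [7] ### => #  t=2,i=0
  [6] ##. => .  t=0,i=1
  [5] #.# => .  t=0,i=2
  [4] #.. => .  t=0,i=4
  [3] .## => .  t=0,i=0
  [2] .#. => .  t=0,i=3
  [1] ..# => .  t=0,i=5
  [0] ... => #  t=0,i=13
  bits 10000001 = 129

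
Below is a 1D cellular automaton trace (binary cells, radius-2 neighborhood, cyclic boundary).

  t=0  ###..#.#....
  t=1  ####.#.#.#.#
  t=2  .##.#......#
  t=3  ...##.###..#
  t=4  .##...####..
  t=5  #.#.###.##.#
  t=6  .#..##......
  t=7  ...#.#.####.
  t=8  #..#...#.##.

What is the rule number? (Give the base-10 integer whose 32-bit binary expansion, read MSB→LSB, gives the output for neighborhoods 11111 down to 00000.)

3600502953

  ##### -> #   bit 31 = 1  t=1,i=1
  ####. -> #   bit 30 = 1  t=1,i=2
  ###.# -> .   bit 29 = 0  t=1,i=3
  ###.. -> #   bit 28 = 1  t=0,i=2
  ##.## -> .   bit 27 = 0  t=3,i=5
  ##.#. -> #   bit 26 = 1  t=1,i=4
  ##..# -> #   bit 25 = 1  t=0,i=3
  ##... -> .   bit 24 = 0  t=4,i=3
  #.### -> #   bit 23 = 1  t=1,i=11
  #.##. -> .   bit 22 = 0  t=2,i=1
  #.#.# -> .   bit 21 = 0  t=1,i=5
  #.#.. -> #   bit 20 = 1  t=0,i=7
  #..## -> #   bit 19 = 1  t=6,i=3
  #..#. -> .   bit 18 = 0  t=0,i=4
  #...# -> #   bit 17 = 1  t=3,i=1
  #.... -> #   bit 16 = 1  t=0,i=9
  .#### -> .   bit 15 = 0  t=1,i=0
  .###. -> #   bit 14 = 1  t=0,i=1
  .##.# -> .   bit 13 = 0  t=2,i=2
  .##.. -> #   bit 12 = 1  t=4,i=2
  .#.## -> .   bit 11 = 0  t=1,i=10
  .#.#. -> .   bit 10 = 0  t=0,i=6
  .#..# -> .   bit 9 = 0  t=6,i=2
  .#... -> .   bit 8 = 0  t=0,i=8
  ..### -> #   bit 7 = 1  t=0,i=0
  ..##. -> .   bit 6 = 0  t=3,i=3
  ..#.# -> #   bit 5 = 1  t=0,i=5
  ..#.. -> .   bit 4 = 0  t=3,i=11
  ...## -> #   bit 3 = 1  t=0,i=11
  ...#. -> .   bit 2 = 0  t=2,i=10
  ....# -> .   bit 1 = 0  t=0,i=10
  ..... -> #   bit 0 = 1  t=2,i=7
  bits 11010110100110110101000010101001 = 3600502953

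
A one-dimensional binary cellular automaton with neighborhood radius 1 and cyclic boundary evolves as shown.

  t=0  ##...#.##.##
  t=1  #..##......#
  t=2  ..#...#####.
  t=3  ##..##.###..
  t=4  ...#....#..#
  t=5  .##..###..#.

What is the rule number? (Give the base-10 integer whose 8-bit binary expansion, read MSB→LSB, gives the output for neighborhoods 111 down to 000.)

  ### -> #   bit 7 = 1  t=0,i=0
  ##. -> .   bit 6 = 0  t=0,i=1
  #.# -> .   bit 5 = 0  t=0,i=6
  #.. -> .   bit 4 = 0  t=0,i=2
  .## -> .   bit 3 = 0  t=0,i=7
  .#. -> .   bit 2 = 0  t=0,i=5
  ..# -> #   bit 1 = 1  t=0,i=4
  ... -> #   bit 0 = 1  t=0,i=3
  bits 10000011 = 131

131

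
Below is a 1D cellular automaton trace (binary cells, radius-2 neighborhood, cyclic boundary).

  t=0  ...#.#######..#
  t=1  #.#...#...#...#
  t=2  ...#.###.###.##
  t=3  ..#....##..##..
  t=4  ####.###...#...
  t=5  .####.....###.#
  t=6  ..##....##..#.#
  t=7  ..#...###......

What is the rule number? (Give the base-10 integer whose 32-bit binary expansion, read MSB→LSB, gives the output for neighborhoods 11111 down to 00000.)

  [31] ##### => .  t=0,i=7
  [30] ####. => #  t=0,i=10
  [29] ###.# => #  t=2,i=7
  [28] ###.. => .  t=0,i=11
  [27] ##.## => #  t=2,i=8
  [26] ##.#. => .  t=1,i=1
  [25] ##..# => .  t=0,i=12
  [24] ##... => .  t=2,i=0
  [23] #.### => .  t=0,i=5
  [22] #.##. => .  t=2,i=13
  [21] #.#.# => #  t=5,i=14
  [20] #.#.. => .  t=1,i=2
  [19] #..## => .  t=3,i=10
  [18] #..#. => .  t=0,i=13
  [17] #...# => .  t=0,i=1
  [16] #.... => .  t=3,i=4
  [15] .#### => #  t=0,i=6
  [14] .###. => .  t=2,i=6
  [13] .##.# => .  t=1,i=0
  [12] .##.. => .  t=2,i=14
  [11] .#.## => .  t=0,i=4
  [10] .#.#. => .  t=6,i=13
  [9] .#..# => .  t=6,i=0
  [8] .#... => #  t=0,i=0
  [7] ..### => .  t=4,i=0
  [6] ..##. => #  t=1,i=14
  [5] ..#.# => .  t=0,i=3
  [4] ..#.. => #  t=0,i=14
  [3] ...## => #  t=1,i=13
  [2] ...#. => #  t=0,i=2
  [1] ....# => #  t=3,i=0
  [0] ..... => .  t=5,i=7
  bits 01101000001000001000000101011110 = 1746960734

1746960734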